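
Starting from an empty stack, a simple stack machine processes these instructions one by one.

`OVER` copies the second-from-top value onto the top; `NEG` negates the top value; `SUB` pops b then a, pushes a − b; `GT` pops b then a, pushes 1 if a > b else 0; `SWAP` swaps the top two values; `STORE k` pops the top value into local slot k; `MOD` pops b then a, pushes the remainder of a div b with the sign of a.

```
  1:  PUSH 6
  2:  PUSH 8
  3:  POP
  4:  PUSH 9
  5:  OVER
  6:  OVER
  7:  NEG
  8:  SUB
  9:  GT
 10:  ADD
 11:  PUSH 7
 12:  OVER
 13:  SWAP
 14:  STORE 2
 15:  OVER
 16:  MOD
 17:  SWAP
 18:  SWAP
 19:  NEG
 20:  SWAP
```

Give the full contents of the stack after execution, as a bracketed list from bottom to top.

[0, 6]

PUSH 6  : [6]
PUSH 8  : [6, 8]
POP     : [6]
PUSH 9  : [6, 9]
OVER    : [6, 9, 6]
OVER    : [6, 9, 6, 9]
NEG     : [6, 9, 6, -9]
SUB     : [6, 9, 15]
GT      : [6, 0]
ADD     : [6]
PUSH 7  : [6, 7]
OVER    : [6, 7, 6]
SWAP    : [6, 6, 7]
STORE 2 : [6, 6]
OVER    : [6, 6, 6]
MOD     : [6, 0]
SWAP    : [0, 6]
SWAP    : [6, 0]
NEG     : [6, 0]
SWAP    : [0, 6]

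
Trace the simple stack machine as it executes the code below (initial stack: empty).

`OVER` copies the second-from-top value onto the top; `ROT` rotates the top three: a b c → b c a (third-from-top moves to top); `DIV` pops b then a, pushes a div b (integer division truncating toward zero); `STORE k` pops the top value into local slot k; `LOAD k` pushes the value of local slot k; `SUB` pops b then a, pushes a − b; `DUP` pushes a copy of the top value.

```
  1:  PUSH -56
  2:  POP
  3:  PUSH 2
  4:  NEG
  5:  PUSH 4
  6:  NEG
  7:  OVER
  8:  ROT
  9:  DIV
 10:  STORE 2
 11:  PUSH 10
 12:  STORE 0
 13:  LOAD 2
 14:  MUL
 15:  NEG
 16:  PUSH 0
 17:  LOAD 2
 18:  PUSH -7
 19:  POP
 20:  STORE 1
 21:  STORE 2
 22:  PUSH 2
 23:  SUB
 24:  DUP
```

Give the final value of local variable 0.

PUSH -56 -> -56
POP      -> (empty)
PUSH 2   -> 2
NEG      -> -2
PUSH 4   -> -2 4
NEG      -> -2 -4
OVER     -> -2 -4 -2
ROT      -> -4 -2 -2
DIV      -> -4 1
STORE 2  -> -4
PUSH 10  -> -4 10
STORE 0  -> -4
LOAD 2   -> -4 1
MUL      -> -4
NEG      -> 4
PUSH 0   -> 4 0
LOAD 2   -> 4 0 1
PUSH -7  -> 4 0 1 -7
POP      -> 4 0 1
STORE 1  -> 4 0
STORE 2  -> 4
PUSH 2   -> 4 2
SUB      -> 2
DUP      -> 2 2

10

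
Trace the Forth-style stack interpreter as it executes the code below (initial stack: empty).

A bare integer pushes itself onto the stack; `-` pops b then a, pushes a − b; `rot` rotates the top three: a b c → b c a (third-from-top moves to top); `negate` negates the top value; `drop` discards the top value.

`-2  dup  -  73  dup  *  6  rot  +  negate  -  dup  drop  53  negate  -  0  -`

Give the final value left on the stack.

5388

-2     -> -2
dup    -> -2 -2
-      -> 0
73     -> 0 73
dup    -> 0 73 73
*      -> 0 5329
6      -> 0 5329 6
rot    -> 5329 6 0
+      -> 5329 6
negate -> 5329 -6
-      -> 5335
dup    -> 5335 5335
drop   -> 5335
53     -> 5335 53
negate -> 5335 -53
-      -> 5388
0      -> 5388 0
-      -> 5388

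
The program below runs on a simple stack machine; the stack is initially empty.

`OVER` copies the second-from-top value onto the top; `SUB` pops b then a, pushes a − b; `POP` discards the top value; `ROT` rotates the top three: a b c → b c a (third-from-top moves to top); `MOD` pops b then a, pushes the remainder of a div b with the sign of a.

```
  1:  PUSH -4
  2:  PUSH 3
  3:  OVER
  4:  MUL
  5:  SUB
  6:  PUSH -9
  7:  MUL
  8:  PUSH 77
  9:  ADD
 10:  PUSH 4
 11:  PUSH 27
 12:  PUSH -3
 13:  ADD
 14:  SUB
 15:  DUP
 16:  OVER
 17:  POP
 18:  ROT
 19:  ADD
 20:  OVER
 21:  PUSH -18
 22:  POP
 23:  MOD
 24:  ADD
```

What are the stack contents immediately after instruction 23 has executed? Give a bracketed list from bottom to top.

PUSH -4  → [-4]
PUSH 3   → [-4, 3]
OVER     → [-4, 3, -4]
MUL      → [-4, -12]
SUB      → [8]
PUSH -9  → [8, -9]
MUL      → [-72]
PUSH 77  → [-72, 77]
ADD      → [5]
PUSH 4   → [5, 4]
PUSH 27  → [5, 4, 27]
PUSH -3  → [5, 4, 27, -3]
ADD      → [5, 4, 24]
SUB      → [5, -20]
DUP      → [5, -20, -20]
OVER     → [5, -20, -20, -20]
POP      → [5, -20, -20]
ROT      → [-20, -20, 5]
ADD      → [-20, -15]
OVER     → [-20, -15, -20]
PUSH -18 → [-20, -15, -20, -18]
POP      → [-20, -15, -20]
MOD      → [-20, -15]

[-20, -15]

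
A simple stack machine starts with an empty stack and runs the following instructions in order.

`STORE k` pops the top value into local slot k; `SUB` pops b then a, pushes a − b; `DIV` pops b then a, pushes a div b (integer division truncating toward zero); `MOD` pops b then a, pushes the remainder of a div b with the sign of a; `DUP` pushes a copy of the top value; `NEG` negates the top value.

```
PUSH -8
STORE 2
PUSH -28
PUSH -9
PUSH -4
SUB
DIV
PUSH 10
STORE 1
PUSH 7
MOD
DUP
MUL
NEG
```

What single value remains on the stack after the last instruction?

-25

PUSH -8  → [-8]
STORE 2  → []
PUSH -28 → [-28]
PUSH -9  → [-28, -9]
PUSH -4  → [-28, -9, -4]
SUB      → [-28, -5]
DIV      → [5]
PUSH 10  → [5, 10]
STORE 1  → [5]
PUSH 7   → [5, 7]
MOD      → [5]
DUP      → [5, 5]
MUL      → [25]
NEG      → [-25]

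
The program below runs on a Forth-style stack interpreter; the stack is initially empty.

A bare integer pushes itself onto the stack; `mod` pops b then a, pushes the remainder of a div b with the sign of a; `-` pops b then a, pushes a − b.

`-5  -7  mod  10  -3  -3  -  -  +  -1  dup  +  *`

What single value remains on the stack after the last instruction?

-5  : -5
-7  : -5 -7
mod : -5
10  : -5 10
-3  : -5 10 -3
-3  : -5 10 -3 -3
-   : -5 10 0
-   : -5 10
+   : 5
-1  : 5 -1
dup : 5 -1 -1
+   : 5 -2
*   : -10

-10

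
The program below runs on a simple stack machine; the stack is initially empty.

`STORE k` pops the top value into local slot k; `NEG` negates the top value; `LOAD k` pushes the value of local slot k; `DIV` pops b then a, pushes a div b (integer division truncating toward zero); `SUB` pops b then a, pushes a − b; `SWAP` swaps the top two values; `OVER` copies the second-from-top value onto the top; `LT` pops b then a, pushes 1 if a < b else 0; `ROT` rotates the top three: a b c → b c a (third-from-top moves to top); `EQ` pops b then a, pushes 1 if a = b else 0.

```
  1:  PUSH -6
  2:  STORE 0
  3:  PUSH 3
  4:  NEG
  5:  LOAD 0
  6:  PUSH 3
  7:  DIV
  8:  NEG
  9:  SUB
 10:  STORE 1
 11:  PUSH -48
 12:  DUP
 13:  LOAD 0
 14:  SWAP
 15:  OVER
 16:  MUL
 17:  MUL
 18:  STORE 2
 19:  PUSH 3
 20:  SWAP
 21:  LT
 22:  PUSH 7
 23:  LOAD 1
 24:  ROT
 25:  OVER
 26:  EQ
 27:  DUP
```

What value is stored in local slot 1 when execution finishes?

-5

PUSH -6  → [-6]
STORE 0  → []
PUSH 3   → [3]
NEG      → [-3]
LOAD 0   → [-3, -6]
PUSH 3   → [-3, -6, 3]
DIV      → [-3, -2]
NEG      → [-3, 2]
SUB      → [-5]
STORE 1  → []
PUSH -48 → [-48]
DUP      → [-48, -48]
LOAD 0   → [-48, -48, -6]
SWAP     → [-48, -6, -48]
OVER     → [-48, -6, -48, -6]
MUL      → [-48, -6, 288]
MUL      → [-48, -1728]
STORE 2  → [-48]
PUSH 3   → [-48, 3]
SWAP     → [3, -48]
LT       → [0]
PUSH 7   → [0, 7]
LOAD 1   → [0, 7, -5]
ROT      → [7, -5, 0]
OVER     → [7, -5, 0, -5]
EQ       → [7, -5, 0]
DUP      → [7, -5, 0, 0]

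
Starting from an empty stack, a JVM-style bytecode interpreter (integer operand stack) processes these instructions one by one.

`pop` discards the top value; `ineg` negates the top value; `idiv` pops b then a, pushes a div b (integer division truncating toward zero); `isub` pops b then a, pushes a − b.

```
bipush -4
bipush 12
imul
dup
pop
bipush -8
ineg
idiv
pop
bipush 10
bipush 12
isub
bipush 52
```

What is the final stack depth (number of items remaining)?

2

bipush -4 : [-4]
bipush 12 : [-4, 12]
imul      : [-48]
dup       : [-48, -48]
pop       : [-48]
bipush -8 : [-48, -8]
ineg      : [-48, 8]
idiv      : [-6]
pop       : []
bipush 10 : [10]
bipush 12 : [10, 12]
isub      : [-2]
bipush 52 : [-2, 52]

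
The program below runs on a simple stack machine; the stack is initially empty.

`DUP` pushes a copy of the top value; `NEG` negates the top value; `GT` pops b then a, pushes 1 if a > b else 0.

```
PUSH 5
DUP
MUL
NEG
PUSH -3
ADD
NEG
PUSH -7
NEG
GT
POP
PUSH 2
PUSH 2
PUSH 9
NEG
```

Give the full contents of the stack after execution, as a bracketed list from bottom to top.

PUSH 5   5
DUP      5 5
MUL      25
NEG      -25
PUSH -3  -25 -3
ADD      -28
NEG      28
PUSH -7  28 -7
NEG      28 7
GT       1
POP      (empty)
PUSH 2   2
PUSH 2   2 2
PUSH 9   2 2 9
NEG      2 2 -9

[2, 2, -9]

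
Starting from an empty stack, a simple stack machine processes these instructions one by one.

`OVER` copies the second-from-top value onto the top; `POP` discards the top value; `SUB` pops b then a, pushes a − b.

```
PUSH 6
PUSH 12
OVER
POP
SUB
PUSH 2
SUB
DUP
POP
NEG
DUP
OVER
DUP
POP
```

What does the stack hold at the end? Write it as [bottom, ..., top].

PUSH 6  → 6
PUSH 12 → 6 12
OVER    → 6 12 6
POP     → 6 12
SUB     → -6
PUSH 2  → -6 2
SUB     → -8
DUP     → -8 -8
POP     → -8
NEG     → 8
DUP     → 8 8
OVER    → 8 8 8
DUP     → 8 8 8 8
POP     → 8 8 8

[8, 8, 8]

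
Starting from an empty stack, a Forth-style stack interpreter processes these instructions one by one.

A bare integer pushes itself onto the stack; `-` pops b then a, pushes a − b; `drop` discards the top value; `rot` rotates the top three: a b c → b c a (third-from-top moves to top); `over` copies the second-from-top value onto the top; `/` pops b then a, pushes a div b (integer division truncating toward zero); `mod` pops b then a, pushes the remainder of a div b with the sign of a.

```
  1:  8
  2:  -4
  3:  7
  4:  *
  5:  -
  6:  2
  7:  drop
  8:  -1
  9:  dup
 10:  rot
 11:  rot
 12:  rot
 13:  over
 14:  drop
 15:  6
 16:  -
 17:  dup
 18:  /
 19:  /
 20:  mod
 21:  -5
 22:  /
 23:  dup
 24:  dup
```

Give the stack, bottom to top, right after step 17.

8     [8]
-4    [8, -4]
7     [8, -4, 7]
*     [8, -28]
-     [36]
2     [36, 2]
drop  [36]
-1    [36, -1]
dup   [36, -1, -1]
rot   [-1, -1, 36]
rot   [-1, 36, -1]
rot   [36, -1, -1]
over  [36, -1, -1, -1]
drop  [36, -1, -1]
6     [36, -1, -1, 6]
-     [36, -1, -7]
dup   [36, -1, -7, -7]

[36, -1, -7, -7]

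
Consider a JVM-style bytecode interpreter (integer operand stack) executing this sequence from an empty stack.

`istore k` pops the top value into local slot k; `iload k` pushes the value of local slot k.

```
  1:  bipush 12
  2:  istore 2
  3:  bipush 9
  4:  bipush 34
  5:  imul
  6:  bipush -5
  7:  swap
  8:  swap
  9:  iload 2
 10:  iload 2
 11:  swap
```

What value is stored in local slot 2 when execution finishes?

12

bipush 12  [12]
istore 2   []
bipush 9   [9]
bipush 34  [9, 34]
imul       [306]
bipush -5  [306, -5]
swap       [-5, 306]
swap       [306, -5]
iload 2    [306, -5, 12]
iload 2    [306, -5, 12, 12]
swap       [306, -5, 12, 12]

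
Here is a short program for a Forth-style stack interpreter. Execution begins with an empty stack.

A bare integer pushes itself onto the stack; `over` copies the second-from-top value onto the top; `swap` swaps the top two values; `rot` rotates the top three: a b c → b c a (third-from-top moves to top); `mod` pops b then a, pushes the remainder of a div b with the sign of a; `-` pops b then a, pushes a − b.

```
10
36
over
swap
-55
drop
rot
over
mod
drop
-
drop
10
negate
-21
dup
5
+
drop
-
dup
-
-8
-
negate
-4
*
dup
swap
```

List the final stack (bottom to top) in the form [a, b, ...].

[32, 32]

10     → [10]
36     → [10, 36]
over   → [10, 36, 10]
swap   → [10, 10, 36]
-55    → [10, 10, 36, -55]
drop   → [10, 10, 36]
rot    → [10, 36, 10]
over   → [10, 36, 10, 36]
mod    → [10, 36, 10]
drop   → [10, 36]
-      → [-26]
drop   → []
10     → [10]
negate → [-10]
-21    → [-10, -21]
dup    → [-10, -21, -21]
5      → [-10, -21, -21, 5]
+      → [-10, -21, -16]
drop   → [-10, -21]
-      → [11]
dup    → [11, 11]
-      → [0]
-8     → [0, -8]
-      → [8]
negate → [-8]
-4     → [-8, -4]
*      → [32]
dup    → [32, 32]
swap   → [32, 32]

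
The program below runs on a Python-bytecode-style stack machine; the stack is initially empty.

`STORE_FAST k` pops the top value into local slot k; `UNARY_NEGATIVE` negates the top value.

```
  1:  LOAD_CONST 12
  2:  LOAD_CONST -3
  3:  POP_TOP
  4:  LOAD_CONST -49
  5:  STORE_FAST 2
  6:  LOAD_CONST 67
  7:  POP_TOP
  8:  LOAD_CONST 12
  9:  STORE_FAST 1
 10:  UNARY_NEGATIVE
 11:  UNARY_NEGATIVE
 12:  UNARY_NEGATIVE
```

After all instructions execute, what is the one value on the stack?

-12

LOAD_CONST 12  -> 12
LOAD_CONST -3  -> 12 -3
POP_TOP        -> 12
LOAD_CONST -49 -> 12 -49
STORE_FAST 2   -> 12
LOAD_CONST 67  -> 12 67
POP_TOP        -> 12
LOAD_CONST 12  -> 12 12
STORE_FAST 1   -> 12
UNARY_NEGATIVE -> -12
UNARY_NEGATIVE -> 12
UNARY_NEGATIVE -> -12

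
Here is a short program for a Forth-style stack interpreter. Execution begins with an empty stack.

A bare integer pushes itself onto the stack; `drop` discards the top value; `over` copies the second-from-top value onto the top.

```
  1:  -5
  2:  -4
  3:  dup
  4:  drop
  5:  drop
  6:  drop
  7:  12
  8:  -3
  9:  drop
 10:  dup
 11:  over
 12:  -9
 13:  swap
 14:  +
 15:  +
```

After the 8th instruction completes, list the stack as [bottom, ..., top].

[12, -3]

-5   : -5
-4   : -5 -4
dup  : -5 -4 -4
drop : -5 -4
drop : -5
drop : (empty)
12   : 12
-3   : 12 -3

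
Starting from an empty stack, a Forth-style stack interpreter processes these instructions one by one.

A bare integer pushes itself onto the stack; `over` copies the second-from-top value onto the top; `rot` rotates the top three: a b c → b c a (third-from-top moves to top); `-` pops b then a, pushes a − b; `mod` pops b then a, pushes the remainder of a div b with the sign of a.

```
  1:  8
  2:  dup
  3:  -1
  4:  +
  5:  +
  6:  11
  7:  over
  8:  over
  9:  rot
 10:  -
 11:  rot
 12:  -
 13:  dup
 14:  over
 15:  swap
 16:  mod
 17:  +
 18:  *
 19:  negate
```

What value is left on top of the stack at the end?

8       8
dup     8 8
-1      8 8 -1
+       8 7
+       15
11      15 11
over    15 11 15
over    15 11 15 11
rot     15 15 11 11
-       15 15 0
rot     15 0 15
-       15 -15
dup     15 -15 -15
over    15 -15 -15 -15
swap    15 -15 -15 -15
mod     15 -15 0
+       15 -15
*       -225
negate  225

225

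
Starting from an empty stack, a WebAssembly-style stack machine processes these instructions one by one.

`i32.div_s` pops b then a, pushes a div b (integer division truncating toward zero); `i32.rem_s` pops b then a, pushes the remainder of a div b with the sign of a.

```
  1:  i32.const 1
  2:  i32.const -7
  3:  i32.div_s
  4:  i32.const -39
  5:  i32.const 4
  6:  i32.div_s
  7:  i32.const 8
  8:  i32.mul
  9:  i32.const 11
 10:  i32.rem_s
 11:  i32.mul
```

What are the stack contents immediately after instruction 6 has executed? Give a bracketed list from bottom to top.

[0, -9]

i32.const 1    1
i32.const -7   1 -7
i32.div_s      0
i32.const -39  0 -39
i32.const 4    0 -39 4
i32.div_s      0 -9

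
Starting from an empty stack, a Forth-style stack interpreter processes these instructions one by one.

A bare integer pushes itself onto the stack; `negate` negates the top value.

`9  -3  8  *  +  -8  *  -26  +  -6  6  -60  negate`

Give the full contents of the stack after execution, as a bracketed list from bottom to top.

[94, -6, 6, 60]

9       9
-3      9 -3
8       9 -3 8
*       9 -24
+       -15
-8      -15 -8
*       120
-26     120 -26
+       94
-6      94 -6
6       94 -6 6
-60     94 -6 6 -60
negate  94 -6 6 60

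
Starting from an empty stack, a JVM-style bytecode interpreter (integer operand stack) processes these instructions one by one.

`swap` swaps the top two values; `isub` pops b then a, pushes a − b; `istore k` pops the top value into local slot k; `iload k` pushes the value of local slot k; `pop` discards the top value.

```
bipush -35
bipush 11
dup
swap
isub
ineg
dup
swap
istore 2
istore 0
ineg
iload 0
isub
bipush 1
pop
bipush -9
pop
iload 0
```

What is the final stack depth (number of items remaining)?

bipush -35  -35
bipush 11   -35 11
dup         -35 11 11
swap        -35 11 11
isub        -35 0
ineg        -35 0
dup         -35 0 0
swap        -35 0 0
istore 2    -35 0
istore 0    -35
ineg        35
iload 0     35 0
isub        35
bipush 1    35 1
pop         35
bipush -9   35 -9
pop         35
iload 0     35 0

2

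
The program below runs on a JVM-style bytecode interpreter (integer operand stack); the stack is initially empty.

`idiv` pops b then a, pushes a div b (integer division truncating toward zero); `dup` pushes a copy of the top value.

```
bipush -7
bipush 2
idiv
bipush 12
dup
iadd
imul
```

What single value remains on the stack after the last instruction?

bipush -7 -> [-7]
bipush 2  -> [-7, 2]
idiv      -> [-3]
bipush 12 -> [-3, 12]
dup       -> [-3, 12, 12]
iadd      -> [-3, 24]
imul      -> [-72]

-72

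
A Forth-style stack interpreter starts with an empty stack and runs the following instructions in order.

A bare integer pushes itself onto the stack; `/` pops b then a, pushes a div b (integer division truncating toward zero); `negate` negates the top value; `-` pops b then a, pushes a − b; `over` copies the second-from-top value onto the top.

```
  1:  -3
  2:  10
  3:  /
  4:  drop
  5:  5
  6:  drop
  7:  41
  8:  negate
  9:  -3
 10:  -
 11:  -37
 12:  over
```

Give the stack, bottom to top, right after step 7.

-3   -> -3
10   -> -3 10
/    -> 0
drop -> (empty)
5    -> 5
drop -> (empty)
41   -> 41

[41]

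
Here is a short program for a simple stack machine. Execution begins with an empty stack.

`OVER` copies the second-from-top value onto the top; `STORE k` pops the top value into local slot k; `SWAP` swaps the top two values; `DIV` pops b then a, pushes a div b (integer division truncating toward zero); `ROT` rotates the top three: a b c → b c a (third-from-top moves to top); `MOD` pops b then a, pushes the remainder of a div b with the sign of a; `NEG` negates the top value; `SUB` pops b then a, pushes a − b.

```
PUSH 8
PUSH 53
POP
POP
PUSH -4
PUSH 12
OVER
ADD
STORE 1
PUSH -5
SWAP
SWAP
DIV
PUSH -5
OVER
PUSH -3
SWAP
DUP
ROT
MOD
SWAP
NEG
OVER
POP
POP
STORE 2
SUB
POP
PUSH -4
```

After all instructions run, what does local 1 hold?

8

PUSH 8  -> [8]
PUSH 53 -> [8, 53]
POP     -> [8]
POP     -> []
PUSH -4 -> [-4]
PUSH 12 -> [-4, 12]
OVER    -> [-4, 12, -4]
ADD     -> [-4, 8]
STORE 1 -> [-4]
PUSH -5 -> [-4, -5]
SWAP    -> [-5, -4]
SWAP    -> [-4, -5]
DIV     -> [0]
PUSH -5 -> [0, -5]
OVER    -> [0, -5, 0]
PUSH -3 -> [0, -5, 0, -3]
SWAP    -> [0, -5, -3, 0]
DUP     -> [0, -5, -3, 0, 0]
ROT     -> [0, -5, 0, 0, -3]
MOD     -> [0, -5, 0, 0]
SWAP    -> [0, -5, 0, 0]
NEG     -> [0, -5, 0, 0]
OVER    -> [0, -5, 0, 0, 0]
POP     -> [0, -5, 0, 0]
POP     -> [0, -5, 0]
STORE 2 -> [0, -5]
SUB     -> [5]
POP     -> []
PUSH -4 -> [-4]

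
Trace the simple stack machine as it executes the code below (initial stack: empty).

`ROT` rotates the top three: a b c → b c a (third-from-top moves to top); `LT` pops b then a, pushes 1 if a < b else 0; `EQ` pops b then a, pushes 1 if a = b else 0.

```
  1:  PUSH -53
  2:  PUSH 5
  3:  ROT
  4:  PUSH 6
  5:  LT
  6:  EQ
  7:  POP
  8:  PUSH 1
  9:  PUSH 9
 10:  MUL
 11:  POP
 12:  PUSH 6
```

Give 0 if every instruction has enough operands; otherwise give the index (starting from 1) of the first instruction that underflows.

PUSH -53  [-53]
PUSH 5    [-53, 5]
ROT  — needs 3 operands, stack has 2 → underflow

3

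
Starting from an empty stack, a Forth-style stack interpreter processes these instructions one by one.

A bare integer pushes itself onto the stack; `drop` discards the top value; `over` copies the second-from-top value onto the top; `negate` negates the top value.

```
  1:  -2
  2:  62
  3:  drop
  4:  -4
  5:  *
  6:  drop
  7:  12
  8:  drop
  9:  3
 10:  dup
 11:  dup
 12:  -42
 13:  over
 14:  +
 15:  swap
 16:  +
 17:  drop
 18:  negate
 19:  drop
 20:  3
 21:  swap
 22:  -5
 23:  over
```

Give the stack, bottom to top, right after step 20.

[3, 3]

-2     → [-2]
62     → [-2, 62]
drop   → [-2]
-4     → [-2, -4]
*      → [8]
drop   → []
12     → [12]
drop   → []
3      → [3]
dup    → [3, 3]
dup    → [3, 3, 3]
-42    → [3, 3, 3, -42]
over   → [3, 3, 3, -42, 3]
+      → [3, 3, 3, -39]
swap   → [3, 3, -39, 3]
+      → [3, 3, -36]
drop   → [3, 3]
negate → [3, -3]
drop   → [3]
3      → [3, 3]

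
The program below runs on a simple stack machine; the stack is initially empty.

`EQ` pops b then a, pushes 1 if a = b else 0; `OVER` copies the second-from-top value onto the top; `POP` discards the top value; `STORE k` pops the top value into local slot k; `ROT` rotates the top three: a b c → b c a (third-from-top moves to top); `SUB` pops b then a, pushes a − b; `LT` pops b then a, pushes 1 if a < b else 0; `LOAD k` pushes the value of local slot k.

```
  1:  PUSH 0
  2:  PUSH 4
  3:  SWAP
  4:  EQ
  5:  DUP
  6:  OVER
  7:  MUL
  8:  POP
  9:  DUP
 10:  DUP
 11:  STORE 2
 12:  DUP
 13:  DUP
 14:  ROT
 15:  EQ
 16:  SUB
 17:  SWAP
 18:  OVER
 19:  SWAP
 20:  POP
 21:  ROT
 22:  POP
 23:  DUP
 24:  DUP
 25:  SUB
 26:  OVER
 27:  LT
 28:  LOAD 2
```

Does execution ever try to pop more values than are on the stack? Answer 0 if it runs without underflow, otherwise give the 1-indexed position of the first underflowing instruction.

21

PUSH 0  → 0
PUSH 4  → 0 4
SWAP    → 4 0
EQ      → 0
DUP     → 0 0
OVER    → 0 0 0
MUL     → 0 0
POP     → 0
DUP     → 0 0
DUP     → 0 0 0
STORE 2 → 0 0
DUP     → 0 0 0
DUP     → 0 0 0 0
ROT     → 0 0 0 0
EQ      → 0 0 1
SUB     → 0 -1
SWAP    → -1 0
OVER    → -1 0 -1
SWAP    → -1 -1 0
POP     → -1 -1
ROT  — needs 3 operands, stack has 2 → underflow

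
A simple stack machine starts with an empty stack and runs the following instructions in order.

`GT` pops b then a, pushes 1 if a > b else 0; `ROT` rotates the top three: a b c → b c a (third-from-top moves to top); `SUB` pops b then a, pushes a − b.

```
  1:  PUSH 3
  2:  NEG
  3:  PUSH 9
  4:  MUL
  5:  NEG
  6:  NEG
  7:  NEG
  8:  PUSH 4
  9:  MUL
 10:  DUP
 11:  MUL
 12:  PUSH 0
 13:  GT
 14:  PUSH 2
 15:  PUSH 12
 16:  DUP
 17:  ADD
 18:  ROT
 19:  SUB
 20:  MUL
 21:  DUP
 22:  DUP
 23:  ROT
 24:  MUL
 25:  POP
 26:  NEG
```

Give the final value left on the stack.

-46

PUSH 3   [3]
NEG      [-3]
PUSH 9   [-3, 9]
MUL      [-27]
NEG      [27]
NEG      [-27]
NEG      [27]
PUSH 4   [27, 4]
MUL      [108]
DUP      [108, 108]
MUL      [11664]
PUSH 0   [11664, 0]
GT       [1]
PUSH 2   [1, 2]
PUSH 12  [1, 2, 12]
DUP      [1, 2, 12, 12]
ADD      [1, 2, 24]
ROT      [2, 24, 1]
SUB      [2, 23]
MUL      [46]
DUP      [46, 46]
DUP      [46, 46, 46]
ROT      [46, 46, 46]
MUL      [46, 2116]
POP      [46]
NEG      [-46]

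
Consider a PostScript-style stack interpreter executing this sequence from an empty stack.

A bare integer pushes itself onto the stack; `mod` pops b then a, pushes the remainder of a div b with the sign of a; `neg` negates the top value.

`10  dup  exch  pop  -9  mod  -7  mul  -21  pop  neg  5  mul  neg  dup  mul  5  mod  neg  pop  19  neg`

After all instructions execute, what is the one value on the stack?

10   -> 10
dup  -> 10 10
exch -> 10 10
pop  -> 10
-9   -> 10 -9
mod  -> 1
-7   -> 1 -7
mul  -> -7
-21  -> -7 -21
pop  -> -7
neg  -> 7
5    -> 7 5
mul  -> 35
neg  -> -35
dup  -> -35 -35
mul  -> 1225
5    -> 1225 5
mod  -> 0
neg  -> 0
pop  -> (empty)
19   -> 19
neg  -> -19

-19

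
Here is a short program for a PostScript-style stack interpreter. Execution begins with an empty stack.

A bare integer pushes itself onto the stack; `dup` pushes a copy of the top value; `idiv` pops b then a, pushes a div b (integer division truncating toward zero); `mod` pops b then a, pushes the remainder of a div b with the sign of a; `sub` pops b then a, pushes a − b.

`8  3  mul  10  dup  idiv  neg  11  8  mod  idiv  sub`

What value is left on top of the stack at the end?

8    : [8]
3    : [8, 3]
mul  : [24]
10   : [24, 10]
dup  : [24, 10, 10]
idiv : [24, 1]
neg  : [24, -1]
11   : [24, -1, 11]
8    : [24, -1, 11, 8]
mod  : [24, -1, 3]
idiv : [24, 0]
sub  : [24]

24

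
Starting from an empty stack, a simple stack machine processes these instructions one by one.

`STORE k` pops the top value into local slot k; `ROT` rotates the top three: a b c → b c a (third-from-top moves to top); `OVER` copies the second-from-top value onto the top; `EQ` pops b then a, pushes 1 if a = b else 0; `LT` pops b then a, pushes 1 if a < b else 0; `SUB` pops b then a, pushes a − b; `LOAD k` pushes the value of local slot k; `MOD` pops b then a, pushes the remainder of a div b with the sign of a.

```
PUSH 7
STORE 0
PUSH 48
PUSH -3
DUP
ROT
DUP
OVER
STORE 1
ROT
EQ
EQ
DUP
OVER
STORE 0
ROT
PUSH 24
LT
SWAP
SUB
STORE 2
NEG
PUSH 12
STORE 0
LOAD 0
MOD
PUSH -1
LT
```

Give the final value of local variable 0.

PUSH 7  -> [7]
STORE 0 -> []
PUSH 48 -> [48]
PUSH -3 -> [48, -3]
DUP     -> [48, -3, -3]
ROT     -> [-3, -3, 48]
DUP     -> [-3, -3, 48, 48]
OVER    -> [-3, -3, 48, 48, 48]
STORE 1 -> [-3, -3, 48, 48]
ROT     -> [-3, 48, 48, -3]
EQ      -> [-3, 48, 0]
EQ      -> [-3, 0]
DUP     -> [-3, 0, 0]
OVER    -> [-3, 0, 0, 0]
STORE 0 -> [-3, 0, 0]
ROT     -> [0, 0, -3]
PUSH 24 -> [0, 0, -3, 24]
LT      -> [0, 0, 1]
SWAP    -> [0, 1, 0]
SUB     -> [0, 1]
STORE 2 -> [0]
NEG     -> [0]
PUSH 12 -> [0, 12]
STORE 0 -> [0]
LOAD 0  -> [0, 12]
MOD     -> [0]
PUSH -1 -> [0, -1]
LT      -> [0]

12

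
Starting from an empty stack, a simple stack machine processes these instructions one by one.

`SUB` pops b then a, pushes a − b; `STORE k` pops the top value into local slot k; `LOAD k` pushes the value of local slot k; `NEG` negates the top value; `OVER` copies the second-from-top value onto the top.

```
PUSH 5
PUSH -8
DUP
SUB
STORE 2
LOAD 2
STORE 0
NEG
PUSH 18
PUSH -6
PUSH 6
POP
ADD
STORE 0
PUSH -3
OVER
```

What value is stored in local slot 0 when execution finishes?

PUSH 5  -> [5]
PUSH -8 -> [5, -8]
DUP     -> [5, -8, -8]
SUB     -> [5, 0]
STORE 2 -> [5]
LOAD 2  -> [5, 0]
STORE 0 -> [5]
NEG     -> [-5]
PUSH 18 -> [-5, 18]
PUSH -6 -> [-5, 18, -6]
PUSH 6  -> [-5, 18, -6, 6]
POP     -> [-5, 18, -6]
ADD     -> [-5, 12]
STORE 0 -> [-5]
PUSH -3 -> [-5, -3]
OVER    -> [-5, -3, -5]

12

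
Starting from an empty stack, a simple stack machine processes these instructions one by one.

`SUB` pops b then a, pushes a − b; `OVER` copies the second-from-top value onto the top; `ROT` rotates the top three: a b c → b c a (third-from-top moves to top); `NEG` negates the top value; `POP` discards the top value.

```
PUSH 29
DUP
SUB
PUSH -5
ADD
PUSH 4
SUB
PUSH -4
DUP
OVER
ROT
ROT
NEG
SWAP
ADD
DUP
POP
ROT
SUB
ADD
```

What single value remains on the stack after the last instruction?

PUSH 29 -> 29
DUP     -> 29 29
SUB     -> 0
PUSH -5 -> 0 -5
ADD     -> -5
PUSH 4  -> -5 4
SUB     -> -9
PUSH -4 -> -9 -4
DUP     -> -9 -4 -4
OVER    -> -9 -4 -4 -4
ROT     -> -9 -4 -4 -4
ROT     -> -9 -4 -4 -4
NEG     -> -9 -4 -4 4
SWAP    -> -9 -4 4 -4
ADD     -> -9 -4 0
DUP     -> -9 -4 0 0
POP     -> -9 -4 0
ROT     -> -4 0 -9
SUB     -> -4 9
ADD     -> 5

5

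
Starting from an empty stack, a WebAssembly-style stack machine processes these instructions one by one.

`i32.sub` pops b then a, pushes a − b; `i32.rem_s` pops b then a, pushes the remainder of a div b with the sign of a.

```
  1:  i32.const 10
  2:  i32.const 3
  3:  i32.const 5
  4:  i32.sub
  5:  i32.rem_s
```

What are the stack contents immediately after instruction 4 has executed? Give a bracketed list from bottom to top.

i32.const 10 -> 10
i32.const 3  -> 10 3
i32.const 5  -> 10 3 5
i32.sub      -> 10 -2

[10, -2]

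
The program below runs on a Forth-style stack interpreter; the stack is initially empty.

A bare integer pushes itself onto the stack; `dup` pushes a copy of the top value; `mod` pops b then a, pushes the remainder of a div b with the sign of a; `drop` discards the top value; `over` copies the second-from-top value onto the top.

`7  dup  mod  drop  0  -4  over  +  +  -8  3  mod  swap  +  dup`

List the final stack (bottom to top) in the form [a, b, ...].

7     [7]
dup   [7, 7]
mod   [0]
drop  []
0     [0]
-4    [0, -4]
over  [0, -4, 0]
+     [0, -4]
+     [-4]
-8    [-4, -8]
3     [-4, -8, 3]
mod   [-4, -2]
swap  [-2, -4]
+     [-6]
dup   [-6, -6]

[-6, -6]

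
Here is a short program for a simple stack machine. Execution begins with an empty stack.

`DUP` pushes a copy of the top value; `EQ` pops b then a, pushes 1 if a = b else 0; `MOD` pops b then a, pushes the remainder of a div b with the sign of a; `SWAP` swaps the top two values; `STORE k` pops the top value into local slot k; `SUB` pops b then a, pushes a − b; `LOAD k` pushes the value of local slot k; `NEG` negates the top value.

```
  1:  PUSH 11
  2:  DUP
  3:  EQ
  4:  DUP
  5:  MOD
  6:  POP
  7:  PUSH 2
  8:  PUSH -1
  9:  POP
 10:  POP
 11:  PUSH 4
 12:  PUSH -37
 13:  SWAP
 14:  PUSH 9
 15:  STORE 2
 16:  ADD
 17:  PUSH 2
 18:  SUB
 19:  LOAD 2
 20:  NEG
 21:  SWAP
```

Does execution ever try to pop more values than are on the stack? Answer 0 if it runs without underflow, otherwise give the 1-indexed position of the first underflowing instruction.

0

PUSH 11  : 11
DUP      : 11 11
EQ       : 1
DUP      : 1 1
MOD      : 0
POP      : (empty)
PUSH 2   : 2
PUSH -1  : 2 -1
POP      : 2
POP      : (empty)
PUSH 4   : 4
PUSH -37 : 4 -37
SWAP     : -37 4
PUSH 9   : -37 4 9
STORE 2  : -37 4
ADD      : -33
PUSH 2   : -33 2
SUB      : -35
LOAD 2   : -35 9
NEG      : -35 -9
SWAP     : -9 -35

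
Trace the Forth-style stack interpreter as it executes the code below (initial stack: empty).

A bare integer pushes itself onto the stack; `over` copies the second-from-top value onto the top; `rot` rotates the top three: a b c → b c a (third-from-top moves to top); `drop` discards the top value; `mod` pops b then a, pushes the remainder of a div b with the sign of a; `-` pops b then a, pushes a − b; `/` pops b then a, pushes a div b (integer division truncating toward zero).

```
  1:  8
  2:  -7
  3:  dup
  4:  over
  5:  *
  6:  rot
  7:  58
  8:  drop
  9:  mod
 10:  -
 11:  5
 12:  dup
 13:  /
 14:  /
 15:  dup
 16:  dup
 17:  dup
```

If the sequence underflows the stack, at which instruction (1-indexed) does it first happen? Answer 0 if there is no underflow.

0

8    : 8
-7   : 8 -7
dup  : 8 -7 -7
over : 8 -7 -7 -7
*    : 8 -7 49
rot  : -7 49 8
58   : -7 49 8 58
drop : -7 49 8
mod  : -7 1
-    : -8
5    : -8 5
dup  : -8 5 5
/    : -8 1
/    : -8
dup  : -8 -8
dup  : -8 -8 -8
dup  : -8 -8 -8 -8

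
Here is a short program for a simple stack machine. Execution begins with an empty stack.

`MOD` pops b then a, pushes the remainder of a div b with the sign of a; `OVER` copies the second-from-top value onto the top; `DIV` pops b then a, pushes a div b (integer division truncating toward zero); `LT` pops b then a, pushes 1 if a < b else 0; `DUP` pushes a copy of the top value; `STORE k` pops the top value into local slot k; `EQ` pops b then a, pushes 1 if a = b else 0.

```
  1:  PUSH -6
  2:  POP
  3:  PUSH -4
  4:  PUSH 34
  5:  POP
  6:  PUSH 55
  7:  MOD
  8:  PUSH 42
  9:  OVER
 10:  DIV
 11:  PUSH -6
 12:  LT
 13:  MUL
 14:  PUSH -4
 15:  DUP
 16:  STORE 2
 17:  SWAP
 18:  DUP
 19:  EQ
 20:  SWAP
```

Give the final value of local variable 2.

-4

PUSH -6  [-6]
POP      []
PUSH -4  [-4]
PUSH 34  [-4, 34]
POP      [-4]
PUSH 55  [-4, 55]
MOD      [-4]
PUSH 42  [-4, 42]
OVER     [-4, 42, -4]
DIV      [-4, -10]
PUSH -6  [-4, -10, -6]
LT       [-4, 1]
MUL      [-4]
PUSH -4  [-4, -4]
DUP      [-4, -4, -4]
STORE 2  [-4, -4]
SWAP     [-4, -4]
DUP      [-4, -4, -4]
EQ       [-4, 1]
SWAP     [1, -4]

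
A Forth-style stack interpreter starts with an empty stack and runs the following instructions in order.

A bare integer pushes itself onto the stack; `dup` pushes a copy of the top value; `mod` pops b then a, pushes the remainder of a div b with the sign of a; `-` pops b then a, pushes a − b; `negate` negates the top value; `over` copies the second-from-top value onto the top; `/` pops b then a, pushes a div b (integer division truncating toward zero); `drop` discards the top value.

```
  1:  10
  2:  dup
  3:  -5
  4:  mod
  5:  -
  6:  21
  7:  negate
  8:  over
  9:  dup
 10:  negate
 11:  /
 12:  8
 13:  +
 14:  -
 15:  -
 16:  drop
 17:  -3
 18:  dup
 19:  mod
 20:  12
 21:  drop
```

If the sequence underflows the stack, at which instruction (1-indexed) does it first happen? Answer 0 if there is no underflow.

0

10     → 10
dup    → 10 10
-5     → 10 10 -5
mod    → 10 0
-      → 10
21     → 10 21
negate → 10 -21
over   → 10 -21 10
dup    → 10 -21 10 10
negate → 10 -21 10 -10
/      → 10 -21 -1
8      → 10 -21 -1 8
+      → 10 -21 7
-      → 10 -28
-      → 38
drop   → (empty)
-3     → -3
dup    → -3 -3
mod    → 0
12     → 0 12
drop   → 0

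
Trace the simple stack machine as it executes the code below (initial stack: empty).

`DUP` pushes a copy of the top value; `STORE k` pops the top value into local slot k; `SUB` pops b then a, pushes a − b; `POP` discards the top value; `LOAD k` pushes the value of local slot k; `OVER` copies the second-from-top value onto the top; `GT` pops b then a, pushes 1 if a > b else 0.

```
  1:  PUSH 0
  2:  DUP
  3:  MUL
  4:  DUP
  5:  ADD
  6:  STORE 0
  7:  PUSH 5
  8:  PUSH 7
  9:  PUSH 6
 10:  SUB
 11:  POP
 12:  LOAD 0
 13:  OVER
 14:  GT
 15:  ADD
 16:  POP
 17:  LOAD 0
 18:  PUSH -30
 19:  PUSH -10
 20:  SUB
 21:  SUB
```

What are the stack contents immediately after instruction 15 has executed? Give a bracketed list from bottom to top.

[5]

PUSH 0  -> 0
DUP     -> 0 0
MUL     -> 0
DUP     -> 0 0
ADD     -> 0
STORE 0 -> (empty)
PUSH 5  -> 5
PUSH 7  -> 5 7
PUSH 6  -> 5 7 6
SUB     -> 5 1
POP     -> 5
LOAD 0  -> 5 0
OVER    -> 5 0 5
GT      -> 5 0
ADD     -> 5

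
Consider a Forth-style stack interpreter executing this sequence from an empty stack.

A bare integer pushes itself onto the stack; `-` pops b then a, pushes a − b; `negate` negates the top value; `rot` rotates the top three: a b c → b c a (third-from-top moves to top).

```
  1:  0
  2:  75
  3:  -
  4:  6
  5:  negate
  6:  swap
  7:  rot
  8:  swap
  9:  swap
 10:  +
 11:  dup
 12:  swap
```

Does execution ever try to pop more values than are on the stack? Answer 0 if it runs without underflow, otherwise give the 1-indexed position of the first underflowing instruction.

7

0      → 0
75     → 0 75
-      → -75
6      → -75 6
negate → -75 -6
swap   → -6 -75
rot  — needs 3 operands, stack has 2 → underflow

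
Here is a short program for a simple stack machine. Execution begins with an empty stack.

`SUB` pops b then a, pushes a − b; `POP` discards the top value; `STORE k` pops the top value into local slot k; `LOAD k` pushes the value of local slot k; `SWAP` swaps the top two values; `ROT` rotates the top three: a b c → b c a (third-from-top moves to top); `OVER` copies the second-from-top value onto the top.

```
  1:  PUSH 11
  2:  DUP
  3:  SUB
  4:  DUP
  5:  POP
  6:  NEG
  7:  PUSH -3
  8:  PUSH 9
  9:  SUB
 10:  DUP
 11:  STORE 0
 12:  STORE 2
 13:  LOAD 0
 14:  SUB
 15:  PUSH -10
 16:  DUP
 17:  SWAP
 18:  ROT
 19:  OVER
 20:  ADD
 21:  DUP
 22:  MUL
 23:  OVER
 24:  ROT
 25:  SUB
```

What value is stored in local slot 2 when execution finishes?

-12

PUSH 11  : [11]
DUP      : [11, 11]
SUB      : [0]
DUP      : [0, 0]
POP      : [0]
NEG      : [0]
PUSH -3  : [0, -3]
PUSH 9   : [0, -3, 9]
SUB      : [0, -12]
DUP      : [0, -12, -12]
STORE 0  : [0, -12]
STORE 2  : [0]
LOAD 0   : [0, -12]
SUB      : [12]
PUSH -10 : [12, -10]
DUP      : [12, -10, -10]
SWAP     : [12, -10, -10]
ROT      : [-10, -10, 12]
OVER     : [-10, -10, 12, -10]
ADD      : [-10, -10, 2]
DUP      : [-10, -10, 2, 2]
MUL      : [-10, -10, 4]
OVER     : [-10, -10, 4, -10]
ROT      : [-10, 4, -10, -10]
SUB      : [-10, 4, 0]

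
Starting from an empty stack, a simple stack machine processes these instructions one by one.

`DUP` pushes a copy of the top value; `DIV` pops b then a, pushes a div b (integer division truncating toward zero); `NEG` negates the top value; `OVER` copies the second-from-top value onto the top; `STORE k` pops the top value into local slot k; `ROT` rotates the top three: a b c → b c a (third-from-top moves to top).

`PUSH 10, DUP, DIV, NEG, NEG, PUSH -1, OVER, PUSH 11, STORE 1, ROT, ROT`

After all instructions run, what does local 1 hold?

PUSH 10 -> [10]
DUP     -> [10, 10]
DIV     -> [1]
NEG     -> [-1]
NEG     -> [1]
PUSH -1 -> [1, -1]
OVER    -> [1, -1, 1]
PUSH 11 -> [1, -1, 1, 11]
STORE 1 -> [1, -1, 1]
ROT     -> [-1, 1, 1]
ROT     -> [1, 1, -1]

11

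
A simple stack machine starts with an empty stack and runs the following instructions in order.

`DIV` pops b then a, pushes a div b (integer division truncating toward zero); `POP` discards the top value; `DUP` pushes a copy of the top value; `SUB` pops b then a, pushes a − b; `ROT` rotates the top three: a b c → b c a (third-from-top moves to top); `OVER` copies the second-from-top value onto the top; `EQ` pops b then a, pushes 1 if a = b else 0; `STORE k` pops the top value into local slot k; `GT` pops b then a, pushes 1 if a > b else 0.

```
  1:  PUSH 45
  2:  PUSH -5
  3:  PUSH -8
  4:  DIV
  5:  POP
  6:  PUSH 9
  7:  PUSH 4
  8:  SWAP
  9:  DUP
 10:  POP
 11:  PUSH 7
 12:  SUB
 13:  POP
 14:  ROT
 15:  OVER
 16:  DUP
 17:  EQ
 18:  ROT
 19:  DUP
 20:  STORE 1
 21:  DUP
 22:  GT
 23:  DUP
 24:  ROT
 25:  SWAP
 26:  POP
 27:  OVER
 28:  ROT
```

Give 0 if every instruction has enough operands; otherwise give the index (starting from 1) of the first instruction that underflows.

14

PUSH 45 -> [45]
PUSH -5 -> [45, -5]
PUSH -8 -> [45, -5, -8]
DIV     -> [45, 0]
POP     -> [45]
PUSH 9  -> [45, 9]
PUSH 4  -> [45, 9, 4]
SWAP    -> [45, 4, 9]
DUP     -> [45, 4, 9, 9]
POP     -> [45, 4, 9]
PUSH 7  -> [45, 4, 9, 7]
SUB     -> [45, 4, 2]
POP     -> [45, 4]
ROT  — needs 3 operands, stack has 2 → underflow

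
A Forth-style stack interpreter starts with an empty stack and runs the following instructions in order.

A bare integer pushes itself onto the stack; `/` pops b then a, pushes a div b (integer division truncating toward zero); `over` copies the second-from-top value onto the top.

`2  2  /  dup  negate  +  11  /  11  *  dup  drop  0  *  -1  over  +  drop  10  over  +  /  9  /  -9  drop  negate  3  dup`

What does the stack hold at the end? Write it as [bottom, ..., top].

[0, 3, 3]

2      → 2
2      → 2 2
/      → 1
dup    → 1 1
negate → 1 -1
+      → 0
11     → 0 11
/      → 0
11     → 0 11
*      → 0
dup    → 0 0
drop   → 0
0      → 0 0
*      → 0
-1     → 0 -1
over   → 0 -1 0
+      → 0 -1
drop   → 0
10     → 0 10
over   → 0 10 0
+      → 0 10
/      → 0
9      → 0 9
/      → 0
-9     → 0 -9
drop   → 0
negate → 0
3      → 0 3
dup    → 0 3 3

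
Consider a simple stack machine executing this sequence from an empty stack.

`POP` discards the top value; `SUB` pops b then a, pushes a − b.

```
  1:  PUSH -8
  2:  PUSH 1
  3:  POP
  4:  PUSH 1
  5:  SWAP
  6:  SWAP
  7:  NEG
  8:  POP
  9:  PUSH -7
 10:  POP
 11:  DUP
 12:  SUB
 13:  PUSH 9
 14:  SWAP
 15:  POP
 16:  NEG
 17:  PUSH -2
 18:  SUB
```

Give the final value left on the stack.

-7

PUSH -8 → -8
PUSH 1  → -8 1
POP     → -8
PUSH 1  → -8 1
SWAP    → 1 -8
SWAP    → -8 1
NEG     → -8 -1
POP     → -8
PUSH -7 → -8 -7
POP     → -8
DUP     → -8 -8
SUB     → 0
PUSH 9  → 0 9
SWAP    → 9 0
POP     → 9
NEG     → -9
PUSH -2 → -9 -2
SUB     → -7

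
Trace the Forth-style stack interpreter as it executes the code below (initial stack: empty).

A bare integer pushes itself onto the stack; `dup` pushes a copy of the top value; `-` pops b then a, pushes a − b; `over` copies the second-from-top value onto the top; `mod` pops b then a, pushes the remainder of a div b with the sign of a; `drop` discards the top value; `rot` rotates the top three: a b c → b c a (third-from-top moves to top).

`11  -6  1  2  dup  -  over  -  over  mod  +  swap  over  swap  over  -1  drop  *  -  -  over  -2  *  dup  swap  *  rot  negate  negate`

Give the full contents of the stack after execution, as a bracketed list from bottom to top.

[-6, 484, 11]

11     → [11]
-6     → [11, -6]
1      → [11, -6, 1]
2      → [11, -6, 1, 2]
dup    → [11, -6, 1, 2, 2]
-      → [11, -6, 1, 0]
over   → [11, -6, 1, 0, 1]
-      → [11, -6, 1, -1]
over   → [11, -6, 1, -1, 1]
mod    → [11, -6, 1, 0]
+      → [11, -6, 1]
swap   → [11, 1, -6]
over   → [11, 1, -6, 1]
swap   → [11, 1, 1, -6]
over   → [11, 1, 1, -6, 1]
-1     → [11, 1, 1, -6, 1, -1]
drop   → [11, 1, 1, -6, 1]
*      → [11, 1, 1, -6]
-      → [11, 1, 7]
-      → [11, -6]
over   → [11, -6, 11]
-2     → [11, -6, 11, -2]
*      → [11, -6, -22]
dup    → [11, -6, -22, -22]
swap   → [11, -6, -22, -22]
*      → [11, -6, 484]
rot    → [-6, 484, 11]
negate → [-6, 484, -11]
negate → [-6, 484, 11]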